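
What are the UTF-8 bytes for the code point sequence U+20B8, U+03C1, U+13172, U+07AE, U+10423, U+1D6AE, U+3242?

E2 82 B8 CF 81 F0 93 85 B2 DE AE F0 90 90 A3 F0 9D 9A AE E3 89 82

U+20B8: 3-byte form → E2 82 B8.
U+03C1: 2-byte form → CF 81.
U+13172: 4-byte form → F0 93 85 B2.
U+07AE: 2-byte form → DE AE.
U+10423: 4-byte form → F0 90 90 A3.
U+1D6AE: 4-byte form → F0 9D 9A AE.
U+3242: 3-byte form → E3 89 82.
Concatenated (22 bytes): E2 82 B8 CF 81 F0 93 85 B2 DE AE F0 90 90 A3 F0 9D 9A AE E3 89 82.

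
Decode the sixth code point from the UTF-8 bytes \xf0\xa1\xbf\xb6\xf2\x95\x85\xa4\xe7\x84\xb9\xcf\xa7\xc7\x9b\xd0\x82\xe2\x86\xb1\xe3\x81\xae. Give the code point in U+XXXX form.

U+0402

Offset 0: leading byte 0xF0 = 11110000 → 4-byte char #1 = F0 A1 BF B6.
Offset 4: leading byte 0xF2 = 11110010 → 4-byte char #2 = F2 95 85 A4.
Offset 8: leading byte 0xE7 = 11100111 → 3-byte char #3 = E7 84 B9.
Offset 11: leading byte 0xCF = 11001111 → 2-byte char #4 = CF A7.
Offset 13: leading byte 0xC7 = 11000111 → 2-byte char #5 = C7 9B.
Offset 15: leading byte 0xD0 = 11010000 → 2-byte char #6 = D0 82.
Leading byte 0xD0 = 11010000 matches 110xxxxx → 2-byte sequence.
Byte 1: 0xD0 = 11010000, payload 10000 (5 bits).
Byte 2: 0x82 = 10000010 (10xxxxxx ✓), payload 000010.
Concatenate: 10000000010 = 0x402 (11 bits → U+0402).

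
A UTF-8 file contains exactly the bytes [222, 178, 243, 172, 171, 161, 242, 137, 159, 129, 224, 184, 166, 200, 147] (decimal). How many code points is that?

5

Byte at offset 0: 0xDE = 11011110 → 2-byte char (#1). Advance 2.
Byte at offset 2: 0xF3 = 11110011 → 4-byte char (#2). Advance 4.
Byte at offset 6: 0xF2 = 11110010 → 4-byte char (#3). Advance 4.
Byte at offset 10: 0xE0 = 11100000 → 3-byte char (#4). Advance 3.
Byte at offset 13: 0xC8 = 11001000 → 2-byte char (#5). Advance 2.
Reached end at offset 15 after 5 code points.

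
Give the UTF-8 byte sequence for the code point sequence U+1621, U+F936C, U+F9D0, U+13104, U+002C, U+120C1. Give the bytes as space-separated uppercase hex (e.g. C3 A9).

E1 98 A1 F3 B9 8D AC EF A7 90 F0 93 84 84 2C F0 92 83 81

U+1621: 3-byte form → E1 98 A1.
U+F936C: 4-byte form → F3 B9 8D AC.
U+F9D0: 3-byte form → EF A7 90.
U+13104: 4-byte form → F0 93 84 84.
U+002C: 1-byte form → 2C.
U+120C1: 4-byte form → F0 92 83 81.
Concatenated (19 bytes): E1 98 A1 F3 B9 8D AC EF A7 90 F0 93 84 84 2C F0 92 83 81.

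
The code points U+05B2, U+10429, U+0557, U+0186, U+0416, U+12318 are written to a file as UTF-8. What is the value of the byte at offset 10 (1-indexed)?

0x86

1-indexed offset 10 is 0-indexed offset 9.
U+05B2 → 2-byte form D6 B2 at offsets 0–1.
U+10429 → 4-byte form F0 90 90 A9 at offsets 2–5.
U+0557 → 2-byte form D5 97 at offsets 6–7.
U+0186 → 2-byte form C6 86 at offsets 8–9.
Offset 9 falls in char 4's range; it's byte 2 of C6 86 = 0x86.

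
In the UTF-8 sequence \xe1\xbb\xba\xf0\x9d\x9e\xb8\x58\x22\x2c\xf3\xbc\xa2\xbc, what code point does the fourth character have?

U+0022

Offset 0: leading byte 0xE1 = 11100001 → 3-byte char #1 = E1 BB BA.
Offset 3: leading byte 0xF0 = 11110000 → 4-byte char #2 = F0 9D 9E B8.
Offset 7: leading byte 0x58 = 01011000 → 1-byte char #3 = 58.
Offset 8: leading byte 0x22 = 00100010 → 1-byte char #4 = 22.
Leading byte 0x22 = 00100010 matches 0xxxxxxx → 1-byte sequence.
Byte 1: 0x22 = 00100010, payload 0100010 (7 bits).
Concatenate: 0100010 = 0x22 (7 bits → U+0022).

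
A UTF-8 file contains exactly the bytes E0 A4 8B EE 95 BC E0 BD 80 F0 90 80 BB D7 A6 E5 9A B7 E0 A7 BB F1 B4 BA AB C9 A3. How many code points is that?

9

Byte at offset 0: 0xE0 = 11100000 → 3-byte char (#1). Advance 3.
Byte at offset 3: 0xEE = 11101110 → 3-byte char (#2). Advance 3.
Byte at offset 6: 0xE0 = 11100000 → 3-byte char (#3). Advance 3.
Byte at offset 9: 0xF0 = 11110000 → 4-byte char (#4). Advance 4.
Byte at offset 13: 0xD7 = 11010111 → 2-byte char (#5). Advance 2.
Byte at offset 15: 0xE5 = 11100101 → 3-byte char (#6). Advance 3.
Byte at offset 18: 0xE0 = 11100000 → 3-byte char (#7). Advance 3.
Byte at offset 21: 0xF1 = 11110001 → 4-byte char (#8). Advance 4.
Byte at offset 25: 0xC9 = 11001001 → 2-byte char (#9). Advance 2.
Reached end at offset 27 after 9 code points.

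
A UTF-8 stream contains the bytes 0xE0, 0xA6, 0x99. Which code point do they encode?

Leading byte 0xE0 = 11100000 matches 1110xxxx → 3-byte sequence.
Byte 1: 0xE0 = 11100000, payload 0000 (4 bits).
Byte 2: 0xA6 = 10100110 (10xxxxxx ✓), payload 100110.
Byte 3: 0x99 = 10011001 (10xxxxxx ✓), payload 011001.
Concatenate: 0000100110011001 = 0x999 (16 bits → U+0999).

U+0999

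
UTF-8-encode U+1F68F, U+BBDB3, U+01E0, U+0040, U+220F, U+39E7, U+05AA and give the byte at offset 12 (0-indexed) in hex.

0x88

U+1F68F → 4-byte form F0 9F 9A 8F at offsets 0–3.
U+BBDB3 → 4-byte form F2 BB B6 B3 at offsets 4–7.
U+01E0 → 2-byte form C7 A0 at offsets 8–9.
U+0040 → 1-byte form 40 at offsets 10–10.
U+220F → 3-byte form E2 88 8F at offsets 11–13.
Offset 12 falls in char 5's range; it's byte 2 of E2 88 8F = 0x88.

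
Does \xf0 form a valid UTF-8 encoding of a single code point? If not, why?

Leading byte 0xF0 = 11110000 → 4-byte form, but only 1 byte is present.

invalid (sequence truncated)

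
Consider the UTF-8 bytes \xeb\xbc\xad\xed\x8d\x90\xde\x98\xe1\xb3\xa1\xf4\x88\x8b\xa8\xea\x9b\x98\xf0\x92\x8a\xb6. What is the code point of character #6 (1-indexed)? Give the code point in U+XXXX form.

U+A6D8

Offset 0: leading byte 0xEB = 11101011 → 3-byte char #1 = EB BC AD.
Offset 3: leading byte 0xED = 11101101 → 3-byte char #2 = ED 8D 90.
Offset 6: leading byte 0xDE = 11011110 → 2-byte char #3 = DE 98.
Offset 8: leading byte 0xE1 = 11100001 → 3-byte char #4 = E1 B3 A1.
Offset 11: leading byte 0xF4 = 11110100 → 4-byte char #5 = F4 88 8B A8.
Offset 15: leading byte 0xEA = 11101010 → 3-byte char #6 = EA 9B 98.
Leading byte 0xEA = 11101010 matches 1110xxxx → 3-byte sequence.
Byte 1: 0xEA = 11101010, payload 1010 (4 bits).
Byte 2: 0x9B = 10011011 (10xxxxxx ✓), payload 011011.
Byte 3: 0x98 = 10011000 (10xxxxxx ✓), payload 011000.
Concatenate: 1010011011011000 = 0xA6D8 (16 bits → U+A6D8).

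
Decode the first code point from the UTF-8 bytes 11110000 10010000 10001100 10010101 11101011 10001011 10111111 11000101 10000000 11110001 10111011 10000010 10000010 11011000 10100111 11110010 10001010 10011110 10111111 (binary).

Offset 0: leading byte 0xF0 = 11110000 → 4-byte char #1 = F0 90 8C 95.
Leading byte 0xF0 = 11110000 matches 11110xxx → 4-byte sequence.
Byte 1: 0xF0 = 11110000, payload 000 (3 bits).
Byte 2: 0x90 = 10010000 (10xxxxxx ✓), payload 010000.
Byte 3: 0x8C = 10001100 (10xxxxxx ✓), payload 001100.
Byte 4: 0x95 = 10010101 (10xxxxxx ✓), payload 010101.
Concatenate: 000010000001100010101 = 0x10315 (21 bits → U+10315).

U+10315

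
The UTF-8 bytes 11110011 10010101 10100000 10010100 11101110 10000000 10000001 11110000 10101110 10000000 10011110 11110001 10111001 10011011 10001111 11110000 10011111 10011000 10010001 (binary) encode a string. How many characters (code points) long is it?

5

Byte at offset 0: 0xF3 = 11110011 → 4-byte char (#1). Advance 4.
Byte at offset 4: 0xEE = 11101110 → 3-byte char (#2). Advance 3.
Byte at offset 7: 0xF0 = 11110000 → 4-byte char (#3). Advance 4.
Byte at offset 11: 0xF1 = 11110001 → 4-byte char (#4). Advance 4.
Byte at offset 15: 0xF0 = 11110000 → 4-byte char (#5). Advance 4.
Reached end at offset 19 after 5 code points.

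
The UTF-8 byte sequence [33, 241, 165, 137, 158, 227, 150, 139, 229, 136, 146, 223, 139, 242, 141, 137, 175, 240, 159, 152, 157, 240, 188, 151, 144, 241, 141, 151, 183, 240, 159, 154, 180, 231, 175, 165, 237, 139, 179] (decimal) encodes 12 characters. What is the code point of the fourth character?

Offset 0: leading byte 0x21 = 00100001 → 1-byte char #1 = 21.
Offset 1: leading byte 0xF1 = 11110001 → 4-byte char #2 = F1 A5 89 9E.
Offset 5: leading byte 0xE3 = 11100011 → 3-byte char #3 = E3 96 8B.
Offset 8: leading byte 0xE5 = 11100101 → 3-byte char #4 = E5 88 92.
Leading byte 0xE5 = 11100101 matches 1110xxxx → 3-byte sequence.
Byte 1: 0xE5 = 11100101, payload 0101 (4 bits).
Byte 2: 0x88 = 10001000 (10xxxxxx ✓), payload 001000.
Byte 3: 0x92 = 10010010 (10xxxxxx ✓), payload 010010.
Concatenate: 0101001000010010 = 0x5212 (16 bits → U+5212).

U+5212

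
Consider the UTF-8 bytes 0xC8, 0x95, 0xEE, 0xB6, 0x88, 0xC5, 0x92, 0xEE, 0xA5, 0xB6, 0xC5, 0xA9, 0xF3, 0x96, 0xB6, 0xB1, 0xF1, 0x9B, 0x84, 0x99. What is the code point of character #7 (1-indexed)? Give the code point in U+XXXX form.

U+5B119

Offset 0: leading byte 0xC8 = 11001000 → 2-byte char #1 = C8 95.
Offset 2: leading byte 0xEE = 11101110 → 3-byte char #2 = EE B6 88.
Offset 5: leading byte 0xC5 = 11000101 → 2-byte char #3 = C5 92.
Offset 7: leading byte 0xEE = 11101110 → 3-byte char #4 = EE A5 B6.
Offset 10: leading byte 0xC5 = 11000101 → 2-byte char #5 = C5 A9.
Offset 12: leading byte 0xF3 = 11110011 → 4-byte char #6 = F3 96 B6 B1.
Offset 16: leading byte 0xF1 = 11110001 → 4-byte char #7 = F1 9B 84 99.
Leading byte 0xF1 = 11110001 matches 11110xxx → 4-byte sequence.
Byte 1: 0xF1 = 11110001, payload 001 (3 bits).
Byte 2: 0x9B = 10011011 (10xxxxxx ✓), payload 011011.
Byte 3: 0x84 = 10000100 (10xxxxxx ✓), payload 000100.
Byte 4: 0x99 = 10011001 (10xxxxxx ✓), payload 011001.
Concatenate: 001011011000100011001 = 0x5B119 (21 bits → U+5B119).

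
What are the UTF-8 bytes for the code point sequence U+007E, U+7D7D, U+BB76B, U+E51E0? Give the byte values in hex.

7E E7 B5 BD F2 BB 9D AB F3 A5 87 A0

U+007E: 1-byte form → 7E.
U+7D7D: 3-byte form → E7 B5 BD.
U+BB76B: 4-byte form → F2 BB 9D AB.
U+E51E0: 4-byte form → F3 A5 87 A0.
Concatenated (12 bytes): 7E E7 B5 BD F2 BB 9D AB F3 A5 87 A0.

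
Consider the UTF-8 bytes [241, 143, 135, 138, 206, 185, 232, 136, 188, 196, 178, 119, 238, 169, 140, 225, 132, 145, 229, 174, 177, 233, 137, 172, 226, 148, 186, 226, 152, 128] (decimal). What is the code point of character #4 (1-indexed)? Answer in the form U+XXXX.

Offset 0: leading byte 0xF1 = 11110001 → 4-byte char #1 = F1 8F 87 8A.
Offset 4: leading byte 0xCE = 11001110 → 2-byte char #2 = CE B9.
Offset 6: leading byte 0xE8 = 11101000 → 3-byte char #3 = E8 88 BC.
Offset 9: leading byte 0xC4 = 11000100 → 2-byte char #4 = C4 B2.
Leading byte 0xC4 = 11000100 matches 110xxxxx → 2-byte sequence.
Byte 1: 0xC4 = 11000100, payload 00100 (5 bits).
Byte 2: 0xB2 = 10110010 (10xxxxxx ✓), payload 110010.
Concatenate: 00100110010 = 0x132 (11 bits → U+0132).

U+0132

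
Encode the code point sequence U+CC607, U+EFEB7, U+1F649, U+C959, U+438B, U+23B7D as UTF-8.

U+CC607: 4-byte form → F3 8C 98 87.
U+EFEB7: 4-byte form → F3 AF BA B7.
U+1F649: 4-byte form → F0 9F 99 89.
U+C959: 3-byte form → EC A5 99.
U+438B: 3-byte form → E4 8E 8B.
U+23B7D: 4-byte form → F0 A3 AD BD.
Concatenated (22 bytes): F3 8C 98 87 F3 AF BA B7 F0 9F 99 89 EC A5 99 E4 8E 8B F0 A3 AD BD.

F3 8C 98 87 F3 AF BA B7 F0 9F 99 89 EC A5 99 E4 8E 8B F0 A3 AD BD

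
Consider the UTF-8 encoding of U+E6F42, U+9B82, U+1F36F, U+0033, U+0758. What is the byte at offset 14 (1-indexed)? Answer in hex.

1-indexed offset 14 is 0-indexed offset 13.
U+E6F42 → 4-byte form F3 A6 BD 82 at offsets 0–3.
U+9B82 → 3-byte form E9 AE 82 at offsets 4–6.
U+1F36F → 4-byte form F0 9F 8D AF at offsets 7–10.
U+0033 → 1-byte form 33 at offsets 11–11.
U+0758 → 2-byte form DD 98 at offsets 12–13.
Offset 13 falls in char 5's range; it's byte 2 of DD 98 = 0x98.

0x98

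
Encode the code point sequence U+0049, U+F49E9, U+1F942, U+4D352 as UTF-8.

U+0049: 1-byte form → 49.
U+F49E9: 4-byte form → F3 B4 A7 A9.
U+1F942: 4-byte form → F0 9F A5 82.
U+4D352: 4-byte form → F1 8D 8D 92.
Concatenated (13 bytes): 49 F3 B4 A7 A9 F0 9F A5 82 F1 8D 8D 92.

49 F3 B4 A7 A9 F0 9F A5 82 F1 8D 8D 92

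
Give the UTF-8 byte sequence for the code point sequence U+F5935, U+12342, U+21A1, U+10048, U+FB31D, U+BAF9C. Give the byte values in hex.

F3 B5 A4 B5 F0 92 8D 82 E2 86 A1 F0 90 81 88 F3 BB 8C 9D F2 BA BE 9C

U+F5935: 4-byte form → F3 B5 A4 B5.
U+12342: 4-byte form → F0 92 8D 82.
U+21A1: 3-byte form → E2 86 A1.
U+10048: 4-byte form → F0 90 81 88.
U+FB31D: 4-byte form → F3 BB 8C 9D.
U+BAF9C: 4-byte form → F2 BA BE 9C.
Concatenated (23 bytes): F3 B5 A4 B5 F0 92 8D 82 E2 86 A1 F0 90 81 88 F3 BB 8C 9D F2 BA BE 9C.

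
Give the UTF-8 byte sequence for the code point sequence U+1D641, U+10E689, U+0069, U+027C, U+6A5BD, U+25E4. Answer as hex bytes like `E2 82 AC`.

U+1D641: 4-byte form → F0 9D 99 81.
U+10E689: 4-byte form → F4 8E 9A 89.
U+0069: 1-byte form → 69.
U+027C: 2-byte form → C9 BC.
U+6A5BD: 4-byte form → F1 AA 96 BD.
U+25E4: 3-byte form → E2 97 A4.
Concatenated (18 bytes): F0 9D 99 81 F4 8E 9A 89 69 C9 BC F1 AA 96 BD E2 97 A4.

F0 9D 99 81 F4 8E 9A 89 69 C9 BC F1 AA 96 BD E2 97 A4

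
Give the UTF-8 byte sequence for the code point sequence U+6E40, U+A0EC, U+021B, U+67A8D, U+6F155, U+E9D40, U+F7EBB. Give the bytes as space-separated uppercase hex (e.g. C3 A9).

E6 B9 80 EA 83 AC C8 9B F1 A7 AA 8D F1 AF 85 95 F3 A9 B5 80 F3 B7 BA BB

U+6E40: 3-byte form → E6 B9 80.
U+A0EC: 3-byte form → EA 83 AC.
U+021B: 2-byte form → C8 9B.
U+67A8D: 4-byte form → F1 A7 AA 8D.
U+6F155: 4-byte form → F1 AF 85 95.
U+E9D40: 4-byte form → F3 A9 B5 80.
U+F7EBB: 4-byte form → F3 B7 BA BB.
Concatenated (24 bytes): E6 B9 80 EA 83 AC C8 9B F1 A7 AA 8D F1 AF 85 95 F3 A9 B5 80 F3 B7 BA BB.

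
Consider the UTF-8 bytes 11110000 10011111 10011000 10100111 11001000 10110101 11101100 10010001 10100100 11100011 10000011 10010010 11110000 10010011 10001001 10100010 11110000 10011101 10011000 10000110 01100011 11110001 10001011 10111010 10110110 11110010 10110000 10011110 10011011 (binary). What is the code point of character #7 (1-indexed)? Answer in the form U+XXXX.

U+0063

Offset 0: leading byte 0xF0 = 11110000 → 4-byte char #1 = F0 9F 98 A7.
Offset 4: leading byte 0xC8 = 11001000 → 2-byte char #2 = C8 B5.
Offset 6: leading byte 0xEC = 11101100 → 3-byte char #3 = EC 91 A4.
Offset 9: leading byte 0xE3 = 11100011 → 3-byte char #4 = E3 83 92.
Offset 12: leading byte 0xF0 = 11110000 → 4-byte char #5 = F0 93 89 A2.
Offset 16: leading byte 0xF0 = 11110000 → 4-byte char #6 = F0 9D 98 86.
Offset 20: leading byte 0x63 = 01100011 → 1-byte char #7 = 63.
Leading byte 0x63 = 01100011 matches 0xxxxxxx → 1-byte sequence.
Byte 1: 0x63 = 01100011, payload 1100011 (7 bits).
Concatenate: 1100011 = 0x63 (7 bits → U+0063).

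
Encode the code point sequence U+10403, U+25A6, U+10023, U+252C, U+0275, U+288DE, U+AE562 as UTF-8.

U+10403: 4-byte form → F0 90 90 83.
U+25A6: 3-byte form → E2 96 A6.
U+10023: 4-byte form → F0 90 80 A3.
U+252C: 3-byte form → E2 94 AC.
U+0275: 2-byte form → C9 B5.
U+288DE: 4-byte form → F0 A8 A3 9E.
U+AE562: 4-byte form → F2 AE 95 A2.
Concatenated (24 bytes): F0 90 90 83 E2 96 A6 F0 90 80 A3 E2 94 AC C9 B5 F0 A8 A3 9E F2 AE 95 A2.

F0 90 90 83 E2 96 A6 F0 90 80 A3 E2 94 AC C9 B5 F0 A8 A3 9E F2 AE 95 A2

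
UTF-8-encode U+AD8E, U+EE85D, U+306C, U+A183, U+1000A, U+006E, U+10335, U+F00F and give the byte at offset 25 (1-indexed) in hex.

0x8F

1-indexed offset 25 is 0-indexed offset 24.
U+AD8E → 3-byte form EA B6 8E at offsets 0–2.
U+EE85D → 4-byte form F3 AE A1 9D at offsets 3–6.
U+306C → 3-byte form E3 81 AC at offsets 7–9.
U+A183 → 3-byte form EA 86 83 at offsets 10–12.
U+1000A → 4-byte form F0 90 80 8A at offsets 13–16.
U+006E → 1-byte form 6E at offsets 17–17.
U+10335 → 4-byte form F0 90 8C B5 at offsets 18–21.
U+F00F → 3-byte form EF 80 8F at offsets 22–24.
Offset 24 falls in char 8's range; it's byte 3 of EF 80 8F = 0x8F.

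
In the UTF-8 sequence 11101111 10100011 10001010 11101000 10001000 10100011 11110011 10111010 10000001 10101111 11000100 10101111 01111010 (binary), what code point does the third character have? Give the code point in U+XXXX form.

Offset 0: leading byte 0xEF = 11101111 → 3-byte char #1 = EF A3 8A.
Offset 3: leading byte 0xE8 = 11101000 → 3-byte char #2 = E8 88 A3.
Offset 6: leading byte 0xF3 = 11110011 → 4-byte char #3 = F3 BA 81 AF.
Leading byte 0xF3 = 11110011 matches 11110xxx → 4-byte sequence.
Byte 1: 0xF3 = 11110011, payload 011 (3 bits).
Byte 2: 0xBA = 10111010 (10xxxxxx ✓), payload 111010.
Byte 3: 0x81 = 10000001 (10xxxxxx ✓), payload 000001.
Byte 4: 0xAF = 10101111 (10xxxxxx ✓), payload 101111.
Concatenate: 011111010000001101111 = 0xFA06F (21 bits → U+FA06F).

U+FA06F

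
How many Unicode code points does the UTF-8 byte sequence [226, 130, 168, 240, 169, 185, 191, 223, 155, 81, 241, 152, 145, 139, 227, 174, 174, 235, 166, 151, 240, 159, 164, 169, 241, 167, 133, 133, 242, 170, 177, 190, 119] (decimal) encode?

11

Byte at offset 0: 0xE2 = 11100010 → 3-byte char (#1). Advance 3.
Byte at offset 3: 0xF0 = 11110000 → 4-byte char (#2). Advance 4.
Byte at offset 7: 0xDF = 11011111 → 2-byte char (#3). Advance 2.
Byte at offset 9: 0x51 = 01010001 → 1-byte char (#4). Advance 1.
Byte at offset 10: 0xF1 = 11110001 → 4-byte char (#5). Advance 4.
Byte at offset 14: 0xE3 = 11100011 → 3-byte char (#6). Advance 3.
Byte at offset 17: 0xEB = 11101011 → 3-byte char (#7). Advance 3.
Byte at offset 20: 0xF0 = 11110000 → 4-byte char (#8). Advance 4.
Byte at offset 24: 0xF1 = 11110001 → 4-byte char (#9). Advance 4.
Byte at offset 28: 0xF2 = 11110010 → 4-byte char (#10). Advance 4.
Byte at offset 32: 0x77 = 01110111 → 1-byte char (#11). Advance 1.
Reached end at offset 33 after 11 code points.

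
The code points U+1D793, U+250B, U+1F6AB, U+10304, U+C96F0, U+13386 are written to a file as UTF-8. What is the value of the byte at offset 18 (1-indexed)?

0x9B

1-indexed offset 18 is 0-indexed offset 17.
U+1D793 → 4-byte form F0 9D 9E 93 at offsets 0–3.
U+250B → 3-byte form E2 94 8B at offsets 4–6.
U+1F6AB → 4-byte form F0 9F 9A AB at offsets 7–10.
U+10304 → 4-byte form F0 90 8C 84 at offsets 11–14.
U+C96F0 → 4-byte form F3 89 9B B0 at offsets 15–18.
Offset 17 falls in char 5's range; it's byte 3 of F3 89 9B B0 = 0x9B.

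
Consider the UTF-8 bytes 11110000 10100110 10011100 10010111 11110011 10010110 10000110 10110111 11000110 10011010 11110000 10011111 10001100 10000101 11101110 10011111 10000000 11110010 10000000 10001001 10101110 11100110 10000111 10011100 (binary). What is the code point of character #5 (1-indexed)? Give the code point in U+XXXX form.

U+E7C0

Offset 0: leading byte 0xF0 = 11110000 → 4-byte char #1 = F0 A6 9C 97.
Offset 4: leading byte 0xF3 = 11110011 → 4-byte char #2 = F3 96 86 B7.
Offset 8: leading byte 0xC6 = 11000110 → 2-byte char #3 = C6 9A.
Offset 10: leading byte 0xF0 = 11110000 → 4-byte char #4 = F0 9F 8C 85.
Offset 14: leading byte 0xEE = 11101110 → 3-byte char #5 = EE 9F 80.
Leading byte 0xEE = 11101110 matches 1110xxxx → 3-byte sequence.
Byte 1: 0xEE = 11101110, payload 1110 (4 bits).
Byte 2: 0x9F = 10011111 (10xxxxxx ✓), payload 011111.
Byte 3: 0x80 = 10000000 (10xxxxxx ✓), payload 000000.
Concatenate: 1110011111000000 = 0xE7C0 (16 bits → U+E7C0).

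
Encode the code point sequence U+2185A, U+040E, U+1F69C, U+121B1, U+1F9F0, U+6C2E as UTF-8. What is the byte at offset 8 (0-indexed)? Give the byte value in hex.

0x9A

U+2185A → 4-byte form F0 A1 A1 9A at offsets 0–3.
U+040E → 2-byte form D0 8E at offsets 4–5.
U+1F69C → 4-byte form F0 9F 9A 9C at offsets 6–9.
Offset 8 falls in char 3's range; it's byte 3 of F0 9F 9A 9C = 0x9A.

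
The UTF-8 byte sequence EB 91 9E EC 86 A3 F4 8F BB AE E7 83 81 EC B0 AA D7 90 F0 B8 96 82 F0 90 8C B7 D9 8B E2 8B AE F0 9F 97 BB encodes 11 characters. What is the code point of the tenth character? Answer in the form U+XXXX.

U+22EE

Offset 0: leading byte 0xEB = 11101011 → 3-byte char #1 = EB 91 9E.
Offset 3: leading byte 0xEC = 11101100 → 3-byte char #2 = EC 86 A3.
Offset 6: leading byte 0xF4 = 11110100 → 4-byte char #3 = F4 8F BB AE.
Offset 10: leading byte 0xE7 = 11100111 → 3-byte char #4 = E7 83 81.
Offset 13: leading byte 0xEC = 11101100 → 3-byte char #5 = EC B0 AA.
Offset 16: leading byte 0xD7 = 11010111 → 2-byte char #6 = D7 90.
Offset 18: leading byte 0xF0 = 11110000 → 4-byte char #7 = F0 B8 96 82.
Offset 22: leading byte 0xF0 = 11110000 → 4-byte char #8 = F0 90 8C B7.
Offset 26: leading byte 0xD9 = 11011001 → 2-byte char #9 = D9 8B.
Offset 28: leading byte 0xE2 = 11100010 → 3-byte char #10 = E2 8B AE.
Leading byte 0xE2 = 11100010 matches 1110xxxx → 3-byte sequence.
Byte 1: 0xE2 = 11100010, payload 0010 (4 bits).
Byte 2: 0x8B = 10001011 (10xxxxxx ✓), payload 001011.
Byte 3: 0xAE = 10101110 (10xxxxxx ✓), payload 101110.
Concatenate: 0010001011101110 = 0x22EE (16 bits → U+22EE).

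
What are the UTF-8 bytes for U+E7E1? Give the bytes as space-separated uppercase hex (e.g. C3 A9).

U+E7E1 = 0xE7E1 = 59361 decimal. In range U+0800–U+FFFF → 3-byte form: 1110xxxx 10xxxxxx 10xxxxxx.
Binary (16 bits): 1110011111100001.
Split 4+6+6: 1110 | 011111 | 100001.
Byte 1: 11101110 = 0xEE.
Byte 2: 10011111 = 0x9F.
Byte 3: 10100001 = 0xA1.

EE 9F A1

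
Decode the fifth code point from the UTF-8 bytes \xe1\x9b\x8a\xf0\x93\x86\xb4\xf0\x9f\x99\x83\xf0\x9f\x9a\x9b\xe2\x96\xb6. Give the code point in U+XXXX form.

U+25B6

Offset 0: leading byte 0xE1 = 11100001 → 3-byte char #1 = E1 9B 8A.
Offset 3: leading byte 0xF0 = 11110000 → 4-byte char #2 = F0 93 86 B4.
Offset 7: leading byte 0xF0 = 11110000 → 4-byte char #3 = F0 9F 99 83.
Offset 11: leading byte 0xF0 = 11110000 → 4-byte char #4 = F0 9F 9A 9B.
Offset 15: leading byte 0xE2 = 11100010 → 3-byte char #5 = E2 96 B6.
Leading byte 0xE2 = 11100010 matches 1110xxxx → 3-byte sequence.
Byte 1: 0xE2 = 11100010, payload 0010 (4 bits).
Byte 2: 0x96 = 10010110 (10xxxxxx ✓), payload 010110.
Byte 3: 0xB6 = 10110110 (10xxxxxx ✓), payload 110110.
Concatenate: 0010010110110110 = 0x25B6 (16 bits → U+25B6).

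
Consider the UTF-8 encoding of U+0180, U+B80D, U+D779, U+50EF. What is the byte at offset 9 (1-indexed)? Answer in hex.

1-indexed offset 9 is 0-indexed offset 8.
U+0180 → 2-byte form C6 80 at offsets 0–1.
U+B80D → 3-byte form EB A0 8D at offsets 2–4.
U+D779 → 3-byte form ED 9D B9 at offsets 5–7.
U+50EF → 3-byte form E5 83 AF at offsets 8–10.
Offset 8 falls in char 4's range; it's byte 1 of E5 83 AF = 0xE5.

0xE5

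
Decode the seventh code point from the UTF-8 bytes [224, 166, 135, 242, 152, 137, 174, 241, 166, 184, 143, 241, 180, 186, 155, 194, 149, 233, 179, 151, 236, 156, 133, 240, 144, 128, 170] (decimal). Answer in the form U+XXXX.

Offset 0: leading byte 0xE0 = 11100000 → 3-byte char #1 = E0 A6 87.
Offset 3: leading byte 0xF2 = 11110010 → 4-byte char #2 = F2 98 89 AE.
Offset 7: leading byte 0xF1 = 11110001 → 4-byte char #3 = F1 A6 B8 8F.
Offset 11: leading byte 0xF1 = 11110001 → 4-byte char #4 = F1 B4 BA 9B.
Offset 15: leading byte 0xC2 = 11000010 → 2-byte char #5 = C2 95.
Offset 17: leading byte 0xE9 = 11101001 → 3-byte char #6 = E9 B3 97.
Offset 20: leading byte 0xEC = 11101100 → 3-byte char #7 = EC 9C 85.
Leading byte 0xEC = 11101100 matches 1110xxxx → 3-byte sequence.
Byte 1: 0xEC = 11101100, payload 1100 (4 bits).
Byte 2: 0x9C = 10011100 (10xxxxxx ✓), payload 011100.
Byte 3: 0x85 = 10000101 (10xxxxxx ✓), payload 000101.
Concatenate: 1100011100000101 = 0xC705 (16 bits → U+C705).

U+C705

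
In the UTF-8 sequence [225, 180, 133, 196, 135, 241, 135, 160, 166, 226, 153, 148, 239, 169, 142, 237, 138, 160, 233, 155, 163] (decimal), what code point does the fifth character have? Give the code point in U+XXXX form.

U+FA4E

Offset 0: leading byte 0xE1 = 11100001 → 3-byte char #1 = E1 B4 85.
Offset 3: leading byte 0xC4 = 11000100 → 2-byte char #2 = C4 87.
Offset 5: leading byte 0xF1 = 11110001 → 4-byte char #3 = F1 87 A0 A6.
Offset 9: leading byte 0xE2 = 11100010 → 3-byte char #4 = E2 99 94.
Offset 12: leading byte 0xEF = 11101111 → 3-byte char #5 = EF A9 8E.
Leading byte 0xEF = 11101111 matches 1110xxxx → 3-byte sequence.
Byte 1: 0xEF = 11101111, payload 1111 (4 bits).
Byte 2: 0xA9 = 10101001 (10xxxxxx ✓), payload 101001.
Byte 3: 0x8E = 10001110 (10xxxxxx ✓), payload 001110.
Concatenate: 1111101001001110 = 0xFA4E (16 bits → U+FA4E).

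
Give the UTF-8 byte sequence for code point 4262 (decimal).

U+10A6 = 0x10A6 = 4262 decimal. In range U+0800–U+FFFF → 3-byte form: 1110xxxx 10xxxxxx 10xxxxxx.
Binary (16 bits): 0001000010100110.
Split 4+6+6: 0001 | 000010 | 100110.
Byte 1: 11100001 = 0xE1.
Byte 2: 10000010 = 0x82.
Byte 3: 10100110 = 0xA6.

E1 82 A6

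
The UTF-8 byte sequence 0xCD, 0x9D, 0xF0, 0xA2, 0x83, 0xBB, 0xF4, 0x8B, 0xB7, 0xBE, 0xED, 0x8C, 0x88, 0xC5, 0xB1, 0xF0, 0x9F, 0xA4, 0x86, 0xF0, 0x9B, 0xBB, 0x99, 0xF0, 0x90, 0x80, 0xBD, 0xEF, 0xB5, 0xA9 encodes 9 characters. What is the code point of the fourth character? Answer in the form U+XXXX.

U+D308

Offset 0: leading byte 0xCD = 11001101 → 2-byte char #1 = CD 9D.
Offset 2: leading byte 0xF0 = 11110000 → 4-byte char #2 = F0 A2 83 BB.
Offset 6: leading byte 0xF4 = 11110100 → 4-byte char #3 = F4 8B B7 BE.
Offset 10: leading byte 0xED = 11101101 → 3-byte char #4 = ED 8C 88.
Leading byte 0xED = 11101101 matches 1110xxxx → 3-byte sequence.
Byte 1: 0xED = 11101101, payload 1101 (4 bits).
Byte 2: 0x8C = 10001100 (10xxxxxx ✓), payload 001100.
Byte 3: 0x88 = 10001000 (10xxxxxx ✓), payload 001000.
Concatenate: 1101001100001000 = 0xD308 (16 bits → U+D308).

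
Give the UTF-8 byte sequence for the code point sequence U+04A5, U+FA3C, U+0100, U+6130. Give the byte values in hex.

U+04A5: 2-byte form → D2 A5.
U+FA3C: 3-byte form → EF A8 BC.
U+0100: 2-byte form → C4 80.
U+6130: 3-byte form → E6 84 B0.
Concatenated (10 bytes): D2 A5 EF A8 BC C4 80 E6 84 B0.

D2 A5 EF A8 BC C4 80 E6 84 B0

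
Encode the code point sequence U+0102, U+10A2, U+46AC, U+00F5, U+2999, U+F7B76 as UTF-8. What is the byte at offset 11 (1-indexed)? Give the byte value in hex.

1-indexed offset 11 is 0-indexed offset 10.
U+0102 → 2-byte form C4 82 at offsets 0–1.
U+10A2 → 3-byte form E1 82 A2 at offsets 2–4.
U+46AC → 3-byte form E4 9A AC at offsets 5–7.
U+00F5 → 2-byte form C3 B5 at offsets 8–9.
U+2999 → 3-byte form E2 A6 99 at offsets 10–12.
Offset 10 falls in char 5's range; it's byte 1 of E2 A6 99 = 0xE2.

0xE2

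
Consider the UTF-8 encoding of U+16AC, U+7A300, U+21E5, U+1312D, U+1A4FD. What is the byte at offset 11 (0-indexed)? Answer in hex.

0x93

U+16AC → 3-byte form E1 9A AC at offsets 0–2.
U+7A300 → 4-byte form F1 BA 8C 80 at offsets 3–6.
U+21E5 → 3-byte form E2 87 A5 at offsets 7–9.
U+1312D → 4-byte form F0 93 84 AD at offsets 10–13.
Offset 11 falls in char 4's range; it's byte 2 of F0 93 84 AD = 0x93.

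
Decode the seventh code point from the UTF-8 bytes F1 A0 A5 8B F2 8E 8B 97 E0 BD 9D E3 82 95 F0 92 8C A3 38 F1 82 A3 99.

U+428D9

Offset 0: leading byte 0xF1 = 11110001 → 4-byte char #1 = F1 A0 A5 8B.
Offset 4: leading byte 0xF2 = 11110010 → 4-byte char #2 = F2 8E 8B 97.
Offset 8: leading byte 0xE0 = 11100000 → 3-byte char #3 = E0 BD 9D.
Offset 11: leading byte 0xE3 = 11100011 → 3-byte char #4 = E3 82 95.
Offset 14: leading byte 0xF0 = 11110000 → 4-byte char #5 = F0 92 8C A3.
Offset 18: leading byte 0x38 = 00111000 → 1-byte char #6 = 38.
Offset 19: leading byte 0xF1 = 11110001 → 4-byte char #7 = F1 82 A3 99.
Leading byte 0xF1 = 11110001 matches 11110xxx → 4-byte sequence.
Byte 1: 0xF1 = 11110001, payload 001 (3 bits).
Byte 2: 0x82 = 10000010 (10xxxxxx ✓), payload 000010.
Byte 3: 0xA3 = 10100011 (10xxxxxx ✓), payload 100011.
Byte 4: 0x99 = 10011001 (10xxxxxx ✓), payload 011001.
Concatenate: 001000010100011011001 = 0x428D9 (21 bits → U+428D9).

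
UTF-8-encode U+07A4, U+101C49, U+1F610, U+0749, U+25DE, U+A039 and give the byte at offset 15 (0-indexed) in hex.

0xEA

U+07A4 → 2-byte form DE A4 at offsets 0–1.
U+101C49 → 4-byte form F4 81 B1 89 at offsets 2–5.
U+1F610 → 4-byte form F0 9F 98 90 at offsets 6–9.
U+0749 → 2-byte form DD 89 at offsets 10–11.
U+25DE → 3-byte form E2 97 9E at offsets 12–14.
U+A039 → 3-byte form EA 80 B9 at offsets 15–17.
Offset 15 falls in char 6's range; it's byte 1 of EA 80 B9 = 0xEA.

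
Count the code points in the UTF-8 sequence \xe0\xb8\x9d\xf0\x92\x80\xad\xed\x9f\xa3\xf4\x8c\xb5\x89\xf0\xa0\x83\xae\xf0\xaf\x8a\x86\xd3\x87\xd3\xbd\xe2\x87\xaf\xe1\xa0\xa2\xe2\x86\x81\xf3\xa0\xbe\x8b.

12

Byte at offset 0: 0xE0 = 11100000 → 3-byte char (#1). Advance 3.
Byte at offset 3: 0xF0 = 11110000 → 4-byte char (#2). Advance 4.
Byte at offset 7: 0xED = 11101101 → 3-byte char (#3). Advance 3.
Byte at offset 10: 0xF4 = 11110100 → 4-byte char (#4). Advance 4.
Byte at offset 14: 0xF0 = 11110000 → 4-byte char (#5). Advance 4.
Byte at offset 18: 0xF0 = 11110000 → 4-byte char (#6). Advance 4.
Byte at offset 22: 0xD3 = 11010011 → 2-byte char (#7). Advance 2.
Byte at offset 24: 0xD3 = 11010011 → 2-byte char (#8). Advance 2.
Byte at offset 26: 0xE2 = 11100010 → 3-byte char (#9). Advance 3.
Byte at offset 29: 0xE1 = 11100001 → 3-byte char (#10). Advance 3.
Byte at offset 32: 0xE2 = 11100010 → 3-byte char (#11). Advance 3.
Byte at offset 35: 0xF3 = 11110011 → 4-byte char (#12). Advance 4.
Reached end at offset 39 after 12 code points.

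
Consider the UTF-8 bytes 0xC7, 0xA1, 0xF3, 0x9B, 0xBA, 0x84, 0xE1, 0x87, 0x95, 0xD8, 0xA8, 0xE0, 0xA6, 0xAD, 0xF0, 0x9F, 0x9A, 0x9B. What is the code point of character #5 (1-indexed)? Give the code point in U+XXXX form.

U+09AD

Offset 0: leading byte 0xC7 = 11000111 → 2-byte char #1 = C7 A1.
Offset 2: leading byte 0xF3 = 11110011 → 4-byte char #2 = F3 9B BA 84.
Offset 6: leading byte 0xE1 = 11100001 → 3-byte char #3 = E1 87 95.
Offset 9: leading byte 0xD8 = 11011000 → 2-byte char #4 = D8 A8.
Offset 11: leading byte 0xE0 = 11100000 → 3-byte char #5 = E0 A6 AD.
Leading byte 0xE0 = 11100000 matches 1110xxxx → 3-byte sequence.
Byte 1: 0xE0 = 11100000, payload 0000 (4 bits).
Byte 2: 0xA6 = 10100110 (10xxxxxx ✓), payload 100110.
Byte 3: 0xAD = 10101101 (10xxxxxx ✓), payload 101101.
Concatenate: 0000100110101101 = 0x9AD (16 bits → U+09AD).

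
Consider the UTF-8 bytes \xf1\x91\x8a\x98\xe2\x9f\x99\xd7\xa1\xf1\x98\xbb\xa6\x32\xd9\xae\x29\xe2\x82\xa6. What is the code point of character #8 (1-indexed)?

U+20A6

Offset 0: leading byte 0xF1 = 11110001 → 4-byte char #1 = F1 91 8A 98.
Offset 4: leading byte 0xE2 = 11100010 → 3-byte char #2 = E2 9F 99.
Offset 7: leading byte 0xD7 = 11010111 → 2-byte char #3 = D7 A1.
Offset 9: leading byte 0xF1 = 11110001 → 4-byte char #4 = F1 98 BB A6.
Offset 13: leading byte 0x32 = 00110010 → 1-byte char #5 = 32.
Offset 14: leading byte 0xD9 = 11011001 → 2-byte char #6 = D9 AE.
Offset 16: leading byte 0x29 = 00101001 → 1-byte char #7 = 29.
Offset 17: leading byte 0xE2 = 11100010 → 3-byte char #8 = E2 82 A6.
Leading byte 0xE2 = 11100010 matches 1110xxxx → 3-byte sequence.
Byte 1: 0xE2 = 11100010, payload 0010 (4 bits).
Byte 2: 0x82 = 10000010 (10xxxxxx ✓), payload 000010.
Byte 3: 0xA6 = 10100110 (10xxxxxx ✓), payload 100110.
Concatenate: 0010000010100110 = 0x20A6 (16 bits → U+20A6).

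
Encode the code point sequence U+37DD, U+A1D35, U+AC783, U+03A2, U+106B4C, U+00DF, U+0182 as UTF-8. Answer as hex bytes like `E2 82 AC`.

E3 9F 9D F2 A1 B4 B5 F2 AC 9E 83 CE A2 F4 86 AD 8C C3 9F C6 82

U+37DD: 3-byte form → E3 9F 9D.
U+A1D35: 4-byte form → F2 A1 B4 B5.
U+AC783: 4-byte form → F2 AC 9E 83.
U+03A2: 2-byte form → CE A2.
U+106B4C: 4-byte form → F4 86 AD 8C.
U+00DF: 2-byte form → C3 9F.
U+0182: 2-byte form → C6 82.
Concatenated (21 bytes): E3 9F 9D F2 A1 B4 B5 F2 AC 9E 83 CE A2 F4 86 AD 8C C3 9F C6 82.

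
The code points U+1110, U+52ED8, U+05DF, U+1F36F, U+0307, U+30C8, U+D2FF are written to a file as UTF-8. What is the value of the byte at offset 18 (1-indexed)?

1-indexed offset 18 is 0-indexed offset 17.
U+1110 → 3-byte form E1 84 90 at offsets 0–2.
U+52ED8 → 4-byte form F1 92 BB 98 at offsets 3–6.
U+05DF → 2-byte form D7 9F at offsets 7–8.
U+1F36F → 4-byte form F0 9F 8D AF at offsets 9–12.
U+0307 → 2-byte form CC 87 at offsets 13–14.
U+30C8 → 3-byte form E3 83 88 at offsets 15–17.
Offset 17 falls in char 6's range; it's byte 3 of E3 83 88 = 0x88.

0x88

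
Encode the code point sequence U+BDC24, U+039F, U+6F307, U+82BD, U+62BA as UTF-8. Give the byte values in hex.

F2 BD B0 A4 CE 9F F1 AF 8C 87 E8 8A BD E6 8A BA

U+BDC24: 4-byte form → F2 BD B0 A4.
U+039F: 2-byte form → CE 9F.
U+6F307: 4-byte form → F1 AF 8C 87.
U+82BD: 3-byte form → E8 8A BD.
U+62BA: 3-byte form → E6 8A BA.
Concatenated (16 bytes): F2 BD B0 A4 CE 9F F1 AF 8C 87 E8 8A BD E6 8A BA.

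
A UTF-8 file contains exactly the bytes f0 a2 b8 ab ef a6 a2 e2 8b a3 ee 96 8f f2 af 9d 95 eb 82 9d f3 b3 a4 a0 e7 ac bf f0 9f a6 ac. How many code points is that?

9

Byte at offset 0: 0xF0 = 11110000 → 4-byte char (#1). Advance 4.
Byte at offset 4: 0xEF = 11101111 → 3-byte char (#2). Advance 3.
Byte at offset 7: 0xE2 = 11100010 → 3-byte char (#3). Advance 3.
Byte at offset 10: 0xEE = 11101110 → 3-byte char (#4). Advance 3.
Byte at offset 13: 0xF2 = 11110010 → 4-byte char (#5). Advance 4.
Byte at offset 17: 0xEB = 11101011 → 3-byte char (#6). Advance 3.
Byte at offset 20: 0xF3 = 11110011 → 4-byte char (#7). Advance 4.
Byte at offset 24: 0xE7 = 11100111 → 3-byte char (#8). Advance 3.
Byte at offset 27: 0xF0 = 11110000 → 4-byte char (#9). Advance 4.
Reached end at offset 31 after 9 code points.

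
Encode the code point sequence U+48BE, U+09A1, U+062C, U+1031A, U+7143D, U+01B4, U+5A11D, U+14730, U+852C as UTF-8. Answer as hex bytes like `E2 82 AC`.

U+48BE: 3-byte form → E4 A2 BE.
U+09A1: 3-byte form → E0 A6 A1.
U+062C: 2-byte form → D8 AC.
U+1031A: 4-byte form → F0 90 8C 9A.
U+7143D: 4-byte form → F1 B1 90 BD.
U+01B4: 2-byte form → C6 B4.
U+5A11D: 4-byte form → F1 9A 84 9D.
U+14730: 4-byte form → F0 94 9C B0.
U+852C: 3-byte form → E8 94 AC.
Concatenated (29 bytes): E4 A2 BE E0 A6 A1 D8 AC F0 90 8C 9A F1 B1 90 BD C6 B4 F1 9A 84 9D F0 94 9C B0 E8 94 AC.

E4 A2 BE E0 A6 A1 D8 AC F0 90 8C 9A F1 B1 90 BD C6 B4 F1 9A 84 9D F0 94 9C B0 E8 94 AC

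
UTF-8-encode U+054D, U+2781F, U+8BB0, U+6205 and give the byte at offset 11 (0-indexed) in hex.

U+054D → 2-byte form D5 8D at offsets 0–1.
U+2781F → 4-byte form F0 A7 A0 9F at offsets 2–5.
U+8BB0 → 3-byte form E8 AE B0 at offsets 6–8.
U+6205 → 3-byte form E6 88 85 at offsets 9–11.
Offset 11 falls in char 4's range; it's byte 3 of E6 88 85 = 0x85.

0x85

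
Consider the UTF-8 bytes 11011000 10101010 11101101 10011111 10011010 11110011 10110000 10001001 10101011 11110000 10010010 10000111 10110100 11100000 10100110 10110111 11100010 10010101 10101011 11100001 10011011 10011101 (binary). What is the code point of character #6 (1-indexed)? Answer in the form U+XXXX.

U+256B

Offset 0: leading byte 0xD8 = 11011000 → 2-byte char #1 = D8 AA.
Offset 2: leading byte 0xED = 11101101 → 3-byte char #2 = ED 9F 9A.
Offset 5: leading byte 0xF3 = 11110011 → 4-byte char #3 = F3 B0 89 AB.
Offset 9: leading byte 0xF0 = 11110000 → 4-byte char #4 = F0 92 87 B4.
Offset 13: leading byte 0xE0 = 11100000 → 3-byte char #5 = E0 A6 B7.
Offset 16: leading byte 0xE2 = 11100010 → 3-byte char #6 = E2 95 AB.
Leading byte 0xE2 = 11100010 matches 1110xxxx → 3-byte sequence.
Byte 1: 0xE2 = 11100010, payload 0010 (4 bits).
Byte 2: 0x95 = 10010101 (10xxxxxx ✓), payload 010101.
Byte 3: 0xAB = 10101011 (10xxxxxx ✓), payload 101011.
Concatenate: 0010010101101011 = 0x256B (16 bits → U+256B).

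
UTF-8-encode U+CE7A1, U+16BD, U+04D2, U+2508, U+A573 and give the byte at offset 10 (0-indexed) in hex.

U+CE7A1 → 4-byte form F3 8E 9E A1 at offsets 0–3.
U+16BD → 3-byte form E1 9A BD at offsets 4–6.
U+04D2 → 2-byte form D3 92 at offsets 7–8.
U+2508 → 3-byte form E2 94 88 at offsets 9–11.
Offset 10 falls in char 4's range; it's byte 2 of E2 94 88 = 0x94.

0x94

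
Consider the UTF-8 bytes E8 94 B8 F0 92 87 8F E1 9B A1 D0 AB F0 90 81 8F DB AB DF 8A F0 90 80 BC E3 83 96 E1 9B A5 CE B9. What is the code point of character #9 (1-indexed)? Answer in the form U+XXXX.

U+30D6

Offset 0: leading byte 0xE8 = 11101000 → 3-byte char #1 = E8 94 B8.
Offset 3: leading byte 0xF0 = 11110000 → 4-byte char #2 = F0 92 87 8F.
Offset 7: leading byte 0xE1 = 11100001 → 3-byte char #3 = E1 9B A1.
Offset 10: leading byte 0xD0 = 11010000 → 2-byte char #4 = D0 AB.
Offset 12: leading byte 0xF0 = 11110000 → 4-byte char #5 = F0 90 81 8F.
Offset 16: leading byte 0xDB = 11011011 → 2-byte char #6 = DB AB.
Offset 18: leading byte 0xDF = 11011111 → 2-byte char #7 = DF 8A.
Offset 20: leading byte 0xF0 = 11110000 → 4-byte char #8 = F0 90 80 BC.
Offset 24: leading byte 0xE3 = 11100011 → 3-byte char #9 = E3 83 96.
Leading byte 0xE3 = 11100011 matches 1110xxxx → 3-byte sequence.
Byte 1: 0xE3 = 11100011, payload 0011 (4 bits).
Byte 2: 0x83 = 10000011 (10xxxxxx ✓), payload 000011.
Byte 3: 0x96 = 10010110 (10xxxxxx ✓), payload 010110.
Concatenate: 0011000011010110 = 0x30D6 (16 bits → U+30D6).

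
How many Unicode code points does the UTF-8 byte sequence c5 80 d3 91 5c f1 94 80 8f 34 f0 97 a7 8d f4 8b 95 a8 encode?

7

Byte at offset 0: 0xC5 = 11000101 → 2-byte char (#1). Advance 2.
Byte at offset 2: 0xD3 = 11010011 → 2-byte char (#2). Advance 2.
Byte at offset 4: 0x5C = 01011100 → 1-byte char (#3). Advance 1.
Byte at offset 5: 0xF1 = 11110001 → 4-byte char (#4). Advance 4.
Byte at offset 9: 0x34 = 00110100 → 1-byte char (#5). Advance 1.
Byte at offset 10: 0xF0 = 11110000 → 4-byte char (#6). Advance 4.
Byte at offset 14: 0xF4 = 11110100 → 4-byte char (#7). Advance 4.
Reached end at offset 18 after 7 code points.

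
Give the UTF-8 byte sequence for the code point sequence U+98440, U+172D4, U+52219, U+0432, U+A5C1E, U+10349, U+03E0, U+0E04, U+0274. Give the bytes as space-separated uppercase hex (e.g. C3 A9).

U+98440: 4-byte form → F2 98 91 80.
U+172D4: 4-byte form → F0 97 8B 94.
U+52219: 4-byte form → F1 92 88 99.
U+0432: 2-byte form → D0 B2.
U+A5C1E: 4-byte form → F2 A5 B0 9E.
U+10349: 4-byte form → F0 90 8D 89.
U+03E0: 2-byte form → CF A0.
U+0E04: 3-byte form → E0 B8 84.
U+0274: 2-byte form → C9 B4.
Concatenated (29 bytes): F2 98 91 80 F0 97 8B 94 F1 92 88 99 D0 B2 F2 A5 B0 9E F0 90 8D 89 CF A0 E0 B8 84 C9 B4.

F2 98 91 80 F0 97 8B 94 F1 92 88 99 D0 B2 F2 A5 B0 9E F0 90 8D 89 CF A0 E0 B8 84 C9 B4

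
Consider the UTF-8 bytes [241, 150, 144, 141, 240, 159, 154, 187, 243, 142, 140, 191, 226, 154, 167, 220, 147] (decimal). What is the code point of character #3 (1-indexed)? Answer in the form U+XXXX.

U+CE33F

Offset 0: leading byte 0xF1 = 11110001 → 4-byte char #1 = F1 96 90 8D.
Offset 4: leading byte 0xF0 = 11110000 → 4-byte char #2 = F0 9F 9A BB.
Offset 8: leading byte 0xF3 = 11110011 → 4-byte char #3 = F3 8E 8C BF.
Leading byte 0xF3 = 11110011 matches 11110xxx → 4-byte sequence.
Byte 1: 0xF3 = 11110011, payload 011 (3 bits).
Byte 2: 0x8E = 10001110 (10xxxxxx ✓), payload 001110.
Byte 3: 0x8C = 10001100 (10xxxxxx ✓), payload 001100.
Byte 4: 0xBF = 10111111 (10xxxxxx ✓), payload 111111.
Concatenate: 011001110001100111111 = 0xCE33F (21 bits → U+CE33F).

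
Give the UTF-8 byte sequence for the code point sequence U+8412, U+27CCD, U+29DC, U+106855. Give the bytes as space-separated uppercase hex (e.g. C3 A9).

E8 90 92 F0 A7 B3 8D E2 A7 9C F4 86 A1 95

U+8412: 3-byte form → E8 90 92.
U+27CCD: 4-byte form → F0 A7 B3 8D.
U+29DC: 3-byte form → E2 A7 9C.
U+106855: 4-byte form → F4 86 A1 95.
Concatenated (14 bytes): E8 90 92 F0 A7 B3 8D E2 A7 9C F4 86 A1 95.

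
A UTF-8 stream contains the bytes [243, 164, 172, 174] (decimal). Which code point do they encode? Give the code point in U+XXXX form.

Leading byte 0xF3 = 11110011 matches 11110xxx → 4-byte sequence.
Byte 1: 0xF3 = 11110011, payload 011 (3 bits).
Byte 2: 0xA4 = 10100100 (10xxxxxx ✓), payload 100100.
Byte 3: 0xAC = 10101100 (10xxxxxx ✓), payload 101100.
Byte 4: 0xAE = 10101110 (10xxxxxx ✓), payload 101110.
Concatenate: 011100100101100101110 = 0xE4B2E (21 bits → U+E4B2E).

U+E4B2E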